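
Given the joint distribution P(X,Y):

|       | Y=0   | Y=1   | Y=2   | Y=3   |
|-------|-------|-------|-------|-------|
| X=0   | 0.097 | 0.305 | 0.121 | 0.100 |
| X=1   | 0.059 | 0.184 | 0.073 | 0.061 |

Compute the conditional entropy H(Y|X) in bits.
1.8060 bits

H(Y|X) = H(X,Y) - H(X)

H(X,Y) = -Σ_{x,y} P(x,y) log₂ P(x,y). Per-cell terms -P(x,y)·log₂P(x,y):
  X=0: 0.3265, 0.5225, 0.3687, 0.3322
  X=1: 0.2409, 0.4494, 0.2756, 0.2461
Sum of the 8 terms: H(X,Y) = 2.7619 bits

Marginal of X (row sums):
  P(X=0) = 0.097 + 0.305 + 0.121 + 0.100 = 0.623
  P(X=1) = 0.059 + 0.184 + 0.073 + 0.061 = 0.377
H(X) = -[0.623·log₂(0.623) + 0.377·log₂(0.377)]
  = 0.4253 + 0.5306 = 0.9559 bits

H(Y|X) = H(X,Y) - H(X) = 2.7619 - 0.9559 = 1.8060 bits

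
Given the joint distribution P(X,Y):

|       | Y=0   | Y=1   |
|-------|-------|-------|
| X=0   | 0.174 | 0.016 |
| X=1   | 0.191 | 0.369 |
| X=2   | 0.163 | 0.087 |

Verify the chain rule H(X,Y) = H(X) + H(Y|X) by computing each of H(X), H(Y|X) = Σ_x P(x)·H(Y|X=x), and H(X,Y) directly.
H(X) = 1.4237 bits, H(Y|X) = 0.8307 bits, H(X,Y) = 2.2544 bits

Marginal of X (row sums):
  P(X=0) = 0.174 + 0.016 = 0.190
  P(X=1) = 0.191 + 0.369 = 0.560
  P(X=2) = 0.163 + 0.087 = 0.250
H(X) = -[0.190·log₂(0.190) + 0.560·log₂(0.560) + 0.250·log₂(0.250)]
  = 0.45523 + 0.46844 + 0.50000 = 1.4237 bits

H(Y|X) = Σ_x P(x)·H(Y|X=x):
  X=0: P(X=0) = 0.190, P(Y|X=0) = (87/95, 8/95) → H(Y|X=0) = 0.41684
  X=1: P(X=1) = 0.560, P(Y|X=1) = (191/560, 369/560) → H(Y|X=1) = 0.92584
  X=2: P(X=2) = 0.250, P(Y|X=2) = (163/250, 87/250) → H(Y|X=2) = 0.93227
H(Y|X) = 0.190·0.41684 + 0.560·0.92584 + 0.250·0.93227 = 0.8307 bits

H(X,Y) = -Σ_{x,y} P(x,y) log₂ P(x,y). Per-cell terms -P(x,y)·log₂P(x,y):
  X=0: 0.43897, 0.09545
  X=1: 0.45618, 0.53074
  X=2: 0.42658, 0.30649
Sum of the 6 terms: H(X,Y) = 2.2544 bits

Chain rule check:
  H(X) + H(Y|X) = 1.4237 + 0.8307 = 2.2544 bits
  H(X,Y) = 2.2544 bits
✓ Chain rule verified.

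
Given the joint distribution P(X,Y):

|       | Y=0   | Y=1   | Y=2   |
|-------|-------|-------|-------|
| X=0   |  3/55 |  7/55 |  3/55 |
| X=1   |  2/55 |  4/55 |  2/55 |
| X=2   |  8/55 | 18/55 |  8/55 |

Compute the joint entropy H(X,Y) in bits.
2.7955 bits

H(X,Y) = -Σ_{x,y} P(x,y) log₂ P(x,y). Per-cell terms -P(x,y)·log₂P(x,y):
  X=0: 0.22889, 0.37851, 0.22889
  X=1: 0.17387, 0.27501, 0.17387
  X=2: 0.40456, 0.52738, 0.40456
Sum of the 9 terms: H(X,Y) = 2.7955 bits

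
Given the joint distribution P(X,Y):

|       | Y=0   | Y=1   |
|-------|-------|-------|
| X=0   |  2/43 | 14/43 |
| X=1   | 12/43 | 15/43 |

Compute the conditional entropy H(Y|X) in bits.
0.8246 bits

H(Y|X) = H(X,Y) - H(X)

H(X,Y) = -Σ_{x,y} P(x,y) log₂ P(x,y). Per-cell terms -P(x,y)·log₂P(x,y):
  X=0: 0.2058728, 0.5270869
  X=1: 0.5138518, 0.5300142
Sum of the 4 terms: H(X,Y) = 1.776826 bits

Marginal of X (row sums):
  P(X=0) = 2/43 + 14/43 = 16/43
  P(X=1) = 12/43 + 15/43 = 27/43
H(X) = -[(16/43)·log₂(16/43) + (27/43)·log₂(27/43)]
  = 0.5307032 + 0.4215625 = 0.952266 bits

H(Y|X) = H(X,Y) - H(X) = 1.776826 - 0.952266 = 0.8246 bits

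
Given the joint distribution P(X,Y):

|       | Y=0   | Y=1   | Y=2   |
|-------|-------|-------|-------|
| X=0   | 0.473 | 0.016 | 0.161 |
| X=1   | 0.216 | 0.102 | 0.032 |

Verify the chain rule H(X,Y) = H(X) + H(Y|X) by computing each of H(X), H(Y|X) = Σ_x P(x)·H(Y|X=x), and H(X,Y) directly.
H(X) = 0.9341 bits, H(Y|X) = 1.0689 bits, H(X,Y) = 2.0029 bits

Marginal of X (row sums):
  P(X=0) = 0.473 + 0.016 + 0.161 = 0.650
  P(X=1) = 0.216 + 0.102 + 0.032 = 0.350
H(X) = -[0.650·log₂(0.650) + 0.350·log₂(0.350)]
  = 0.40397 + 0.53010 = 0.9341 bits

H(Y|X) = Σ_x P(x)·H(Y|X=x):
  X=0: P(X=0) = 0.650, P(Y|X=0) = (473/650, 8/325, 161/650) → H(Y|X=0) = 0.96397
  X=1: P(X=1) = 0.350, P(Y|X=1) = (108/175, 51/175, 16/175) → H(Y|X=1) = 1.26366
H(Y|X) = 0.650·0.96397 + 0.350·1.26366 = 1.0689 bits

H(X,Y) = -Σ_{x,y} P(x,y) log₂ P(x,y). Per-cell terms -P(x,y)·log₂P(x,y):
  X=0: 0.51088, 0.09545, 0.42421
  X=1: 0.47755, 0.33592, 0.15891
Sum of the 6 terms: H(X,Y) = 2.0029 bits

Chain rule check:
  H(X) + H(Y|X) = 0.9341 + 1.0689 = 2.0030 bits
  H(X,Y) = 2.0029 bits
✓ Chain rule verified (Δ = 0.0001 is 4-dp rounding noise: each of the three values was rounded independently).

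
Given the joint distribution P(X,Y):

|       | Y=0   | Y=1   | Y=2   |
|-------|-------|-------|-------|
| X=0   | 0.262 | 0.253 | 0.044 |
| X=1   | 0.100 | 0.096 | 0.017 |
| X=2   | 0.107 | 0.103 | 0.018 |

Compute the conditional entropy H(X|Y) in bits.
1.4306 bits

H(X|Y) = H(X,Y) - H(Y)

H(X,Y) = -Σ_{x,y} P(x,y) log₂ P(x,y). Per-cell terms -P(x,y)·log₂P(x,y):
  X=0: 0.5063, 0.5016, 0.1983
  X=1: 0.3322, 0.3246, 0.0999
  X=2: 0.3450, 0.3378, 0.1043
Sum of the 9 terms: H(X,Y) = 2.7500 bits

Marginal of Y (column sums):
  P(Y=0) = 0.262 + 0.100 + 0.107 = 0.469
  P(Y=1) = 0.253 + 0.096 + 0.103 = 0.452
  P(Y=2) = 0.044 + 0.017 + 0.018 = 0.079
H(Y) = -[0.469·log₂(0.469) + 0.452·log₂(0.452) + 0.079·log₂(0.079)]
  = 0.5123 + 0.5178 + 0.2893 = 1.3194 bits

H(X|Y) = H(X,Y) - H(Y) = 2.7500 - 1.3194 = 1.4306 bits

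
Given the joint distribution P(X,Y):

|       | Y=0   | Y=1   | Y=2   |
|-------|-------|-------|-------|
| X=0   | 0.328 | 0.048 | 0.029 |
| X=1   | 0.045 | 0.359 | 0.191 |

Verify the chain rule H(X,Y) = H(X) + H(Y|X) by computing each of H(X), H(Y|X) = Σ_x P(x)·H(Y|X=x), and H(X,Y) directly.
H(X) = 0.9738 bits, H(Y|X) = 1.1002 bits, H(X,Y) = 2.0740 bits

Marginal of X (row sums):
  P(X=0) = 0.328 + 0.048 + 0.029 = 0.405
  P(X=1) = 0.045 + 0.359 + 0.191 = 0.595
H(X) = -[0.405·log₂(0.405) + 0.595·log₂(0.595)]
  = 0.5281 + 0.4457 = 0.9738 bits

H(Y|X) = Σ_x P(x)·H(Y|X=x):
  X=0: P(X=0) = 0.405, P(Y|X=0) = (328/405, 16/135, 29/405) → H(Y|X=0) = 0.8834
  X=1: P(X=1) = 0.595, P(Y|X=1) = (9/119, 359/595, 191/595) → H(Y|X=1) = 1.2477
H(Y|X) = 0.405·0.8834 + 0.595·1.2477 = 1.1002 bits

H(X,Y) = -Σ_{x,y} P(x,y) log₂ P(x,y). Per-cell terms -P(x,y)·log₂P(x,y):
  X=0: 0.5275, 0.2103, 0.1481
  X=1: 0.2013, 0.5306, 0.4562
Sum of the 6 terms: H(X,Y) = 2.0740 bits

Chain rule check:
  H(X) + H(Y|X) = 0.9738 + 1.1002 = 2.0740 bits
  H(X,Y) = 2.0740 bits
✓ Chain rule verified.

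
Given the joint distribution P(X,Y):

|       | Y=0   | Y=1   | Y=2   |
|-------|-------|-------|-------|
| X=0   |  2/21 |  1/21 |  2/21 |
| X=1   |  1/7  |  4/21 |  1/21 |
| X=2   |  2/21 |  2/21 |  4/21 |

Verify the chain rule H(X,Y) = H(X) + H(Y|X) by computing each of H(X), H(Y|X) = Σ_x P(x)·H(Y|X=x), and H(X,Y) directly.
H(X) = 1.5538 bits, H(Y|X) = 1.4693 bits, H(X,Y) = 3.0230 bits

Marginal of X (row sums):
  P(X=0) = 2/21 + 1/21 + 2/21 = 5/21
  P(X=1) = 1/7 + 4/21 + 1/21 = 8/21
  P(X=2) = 2/21 + 2/21 + 4/21 = 8/21
H(X) = -[(5/21)·log₂(5/21) + (8/21)·log₂(8/21) + (8/21)·log₂(8/21)]
  = 0.492950 + 0.530407 + 0.530407 = 1.5538 bits

H(Y|X) = Σ_x P(x)·H(Y|X=x):
  X=0: P(X=0) = 5/21, P(Y|X=0) = (2/5, 1/5, 2/5) → H(Y|X=0) = 1.521928
  X=1: P(X=1) = 8/21, P(Y|X=1) = (3/8, 1/2, 1/8) → H(Y|X=1) = 1.405639
  X=2: P(X=2) = 8/21, P(Y|X=2) = (1/4, 1/4, 1/2) → H(Y|X=2) = 1.500000
H(Y|X) = (5/21)·1.521928 + (8/21)·1.405639 + (8/21)·1.500000 = 1.4693 bits

H(X,Y) = -Σ_{x,y} P(x,y) log₂ P(x,y). Per-cell terms -P(x,y)·log₂P(x,y):
  X=0: 0.323078, 0.209158, 0.323078
  X=1: 0.401051, 0.455680, 0.209158
  X=2: 0.323078, 0.323078, 0.455680
Sum of the 9 terms: H(X,Y) = 3.0230 bits

Chain rule check:
  H(X) + H(Y|X) = 1.5538 + 1.4693 = 3.0231 bits
  H(X,Y) = 3.0230 bits
✓ Chain rule verified (Δ = 0.0001 is 4-dp rounding noise: each of the three values was rounded independently).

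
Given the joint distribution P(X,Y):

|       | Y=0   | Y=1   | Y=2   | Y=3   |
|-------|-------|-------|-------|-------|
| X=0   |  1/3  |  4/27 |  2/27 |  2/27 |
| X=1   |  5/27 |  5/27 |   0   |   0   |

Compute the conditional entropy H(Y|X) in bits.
1.4429 bits

H(Y|X) = H(X,Y) - H(X)

H(X,Y) = -Σ_{x,y} P(x,y) log₂ P(x,y). Per-cell terms -P(x,y)·log₂P(x,y):
  X=0: 0.52832, 0.40813, 0.27814, 0.27814
  X=1: 0.45055, 0.45055, 0.00000, 0.00000
  (cells with P = 0 contribute 0)
Sum of the 8 terms: H(X,Y) = 2.39383 bits

Marginal of X (row sums):
  P(X=0) = 1/3 + 4/27 + 2/27 + 2/27 = 17/27
  P(X=1) = 5/27 + 5/27 + 0 + 0 = 10/27
H(X) = -[(17/27)·log₂(17/27) + (10/27)·log₂(10/27)]
  = 0.42023 + 0.53073 = 0.95096 bits

H(Y|X) = H(X,Y) - H(X) = 2.39383 - 0.95096 = 1.4429 bits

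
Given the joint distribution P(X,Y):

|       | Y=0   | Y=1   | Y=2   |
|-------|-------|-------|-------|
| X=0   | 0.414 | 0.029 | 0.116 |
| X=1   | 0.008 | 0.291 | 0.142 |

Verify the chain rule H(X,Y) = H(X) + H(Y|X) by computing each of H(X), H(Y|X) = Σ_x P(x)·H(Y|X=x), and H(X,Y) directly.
H(X) = 0.9899 bits, H(Y|X) = 1.0193 bits, H(X,Y) = 2.0092 bits

Marginal of X (row sums):
  P(X=0) = 0.414 + 0.029 + 0.116 = 0.559
  P(X=1) = 0.008 + 0.291 + 0.142 = 0.441
H(X) = -[0.559·log₂(0.559) + 0.441·log₂(0.441)]
  = 0.46905 + 0.52089 = 0.9899 bits

H(Y|X) = Σ_x P(x)·H(Y|X=x):
  X=0: P(X=0) = 0.559, P(Y|X=0) = (414/559, 29/559, 116/559) → H(Y|X=0) = 1.01309
  X=1: P(X=1) = 0.441, P(Y|X=1) = (8/441, 97/147, 142/441) → H(Y|X=1) = 1.02712
H(Y|X) = 0.559·1.01309 + 0.441·1.02712 = 1.0193 bits

H(X,Y) = -Σ_{x,y} P(x,y) log₂ P(x,y). Per-cell terms -P(x,y)·log₂P(x,y):
  X=0: 0.52673, 0.14813, 0.36051
  X=1: 0.05573, 0.51824, 0.39988
Sum of the 6 terms: H(X,Y) = 2.0092 bits

Chain rule check:
  H(X) + H(Y|X) = 0.9899 + 1.0193 = 2.0092 bits
  H(X,Y) = 2.0092 bits
✓ Chain rule verified.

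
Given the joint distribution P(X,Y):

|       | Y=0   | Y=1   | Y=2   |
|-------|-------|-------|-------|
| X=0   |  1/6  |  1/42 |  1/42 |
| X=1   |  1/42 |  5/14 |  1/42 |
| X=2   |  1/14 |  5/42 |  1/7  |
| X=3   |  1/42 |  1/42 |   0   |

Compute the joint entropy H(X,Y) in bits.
2.7702 bits

H(X,Y) = -Σ_{x,y} P(x,y) log₂ P(x,y). Per-cell terms -P(x,y)·log₂P(x,y):
  X=0: 0.43083, 0.12839, 0.12839
  X=1: 0.12839, 0.53051, 0.12839
  X=2: 0.27195, 0.36552, 0.40105
  X=3: 0.12839, 0.12839, 0.00000
  (cells with P = 0 contribute 0)
Sum of the 12 terms: H(X,Y) = 2.7702 bits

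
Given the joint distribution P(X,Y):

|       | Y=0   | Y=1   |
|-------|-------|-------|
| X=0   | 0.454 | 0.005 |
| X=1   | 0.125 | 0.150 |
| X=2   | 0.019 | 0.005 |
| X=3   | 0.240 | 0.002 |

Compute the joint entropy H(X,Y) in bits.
1.9999 bits

H(X,Y) = -Σ_{x,y} P(x,y) log₂ P(x,y). Per-cell terms -P(x,y)·log₂P(x,y):
  X=0: 0.51721, 0.03822
  X=1: 0.37500, 0.41054
  X=2: 0.10864, 0.03822
  X=3: 0.49413, 0.01793
Sum of the 8 terms: H(X,Y) = 1.9999 bits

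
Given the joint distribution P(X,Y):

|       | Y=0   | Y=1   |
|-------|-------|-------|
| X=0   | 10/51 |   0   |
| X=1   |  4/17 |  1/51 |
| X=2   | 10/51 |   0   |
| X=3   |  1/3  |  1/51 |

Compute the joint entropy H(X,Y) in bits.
2.1637 bits

H(X,Y) = -Σ_{x,y} P(x,y) log₂ P(x,y). Per-cell terms -P(x,y)·log₂P(x,y):
  X=0: 0.4609, 0.0000
  X=1: 0.4912, 0.1112
  X=2: 0.4609, 0.0000
  X=3: 0.5283, 0.1112
  (cells with P = 0 contribute 0)
Sum of the 8 terms: H(X,Y) = 2.1637 bits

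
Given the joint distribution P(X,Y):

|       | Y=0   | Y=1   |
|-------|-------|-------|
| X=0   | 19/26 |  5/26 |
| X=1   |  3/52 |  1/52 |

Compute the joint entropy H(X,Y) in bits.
1.1351 bits

H(X,Y) = -Σ_{x,y} P(x,y) log₂ P(x,y). Per-cell terms -P(x,y)·log₂P(x,y):
  X=0: 0.3307, 0.4574
  X=1: 0.2374, 0.1096
Sum of the 4 terms: H(X,Y) = 1.1351 bits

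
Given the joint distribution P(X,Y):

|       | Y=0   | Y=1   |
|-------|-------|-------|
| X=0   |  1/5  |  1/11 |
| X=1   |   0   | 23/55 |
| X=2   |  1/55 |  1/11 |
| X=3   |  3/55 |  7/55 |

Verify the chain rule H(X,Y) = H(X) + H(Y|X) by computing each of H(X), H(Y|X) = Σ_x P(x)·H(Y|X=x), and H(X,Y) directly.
H(X) = 1.8401 bits, H(Y|X) = 0.4918 bits, H(X,Y) = 2.3319 bits

Marginal of X (row sums):
  P(X=0) = 1/5 + 1/11 = 16/55
  P(X=1) = 0 + 23/55 = 23/55
  P(X=2) = 1/55 + 1/11 = 6/55
  P(X=3) = 3/55 + 7/55 = 2/11
H(X) = -[(16/55)·log₂(16/55) + (23/55)·log₂(23/55) + (6/55)·log₂(6/55) + (2/11)·log₂(2/11)]
  = 0.5182 + 0.5260 + 0.3487 + 0.4472 = 1.8401 bits

H(Y|X) = Σ_x P(x)·H(Y|X=x):
  X=0: P(X=0) = 16/55, P(Y|X=0) = (11/16, 5/16) → H(Y|X=0) = 0.8960
  X=1: P(X=1) = 23/55, P(Y|X=1) = (0, 1) → H(Y|X=1) = 0.0000
  X=2: P(X=2) = 6/55, P(Y|X=2) = (1/6, 5/6) → H(Y|X=2) = 0.6500
  X=3: P(X=3) = 2/11, P(Y|X=3) = (3/10, 7/10) → H(Y|X=3) = 0.8813
H(Y|X) = (16/55)·0.8960 + (23/55)·0.0000 + (6/55)·0.6500 + (2/11)·0.8813 = 0.4918 bits

H(X,Y) = -Σ_{x,y} P(x,y) log₂ P(x,y). Per-cell terms -P(x,y)·log₂P(x,y):
  X=0: 0.4644, 0.3145
  X=1: 0.0000, 0.5260
  X=2: 0.1051, 0.3145
  X=3: 0.2289, 0.3785
  (cells with P = 0 contribute 0)
Sum of the 8 terms: H(X,Y) = 2.3319 bits

Chain rule check:
  H(X) + H(Y|X) = 1.8401 + 0.4918 = 2.3319 bits
  H(X,Y) = 2.3319 bits
✓ Chain rule verified.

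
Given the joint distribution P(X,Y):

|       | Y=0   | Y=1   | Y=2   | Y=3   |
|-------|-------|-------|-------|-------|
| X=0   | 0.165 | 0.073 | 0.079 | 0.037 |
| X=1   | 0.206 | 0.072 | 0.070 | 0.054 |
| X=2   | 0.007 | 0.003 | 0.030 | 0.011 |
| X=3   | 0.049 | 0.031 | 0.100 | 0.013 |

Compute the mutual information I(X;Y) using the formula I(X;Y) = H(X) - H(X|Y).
0.0876 bits

I(X;Y) = H(X) - H(X|Y)

Marginal of X (row sums):
  P(X=0) = 0.165 + 0.073 + 0.079 + 0.037 = 0.354
  P(X=1) = 0.206 + 0.072 + 0.070 + 0.054 = 0.402
  P(X=2) = 0.007 + 0.003 + 0.030 + 0.011 = 0.051
  P(X=3) = 0.049 + 0.031 + 0.100 + 0.013 = 0.193
H(X) = -[0.354·log₂(0.354) + 0.402·log₂(0.402) + 0.051·log₂(0.051) + 0.193·log₂(0.193)]
  = 0.53036 + 0.52852 + 0.21896 + 0.45805 = 1.73589 bits

Marginal of Y (column sums):
  P(Y=0) = 0.165 + 0.206 + 0.007 + 0.049 = 0.427
  P(Y=1) = 0.073 + 0.072 + 0.003 + 0.031 = 0.179
  P(Y=2) = 0.079 + 0.070 + 0.030 + 0.100 = 0.279
  P(Y=3) = 0.037 + 0.054 + 0.011 + 0.013 = 0.115
H(X|Y) = Σ_y P(y)·H(X|Y=y):
  Y=0: P(Y=0) = 0.427, P(X|Y=0) = (165/427, 206/427, 1/61, 7/61) → H(X|Y=0) = 1.49305
  Y=1: P(Y=1) = 0.179, P(X|Y=1) = (73/179, 72/179, 3/179, 31/179) → H(X|Y=1) = 1.59316
  Y=2: P(Y=2) = 0.279, P(X|Y=2) = (79/279, 70/279, 10/93, 100/279) → H(X|Y=2) = 1.89243
  Y=3: P(Y=3) = 0.115, P(X|Y=3) = (37/115, 54/115, 11/115, 13/115) → H(X|Y=3) = 1.71790
H(X|Y) = 0.427·1.49305 + 0.179·1.59316 + 0.279·1.89243 + 0.115·1.71790 = 1.64825 bits

I(X;Y) = H(X) - H(X|Y) = 1.73589 - 1.64825 = 0.0876 bits

Cross-check via I(X;Y) = H(X) + H(Y) - H(X,Y): computing H(Y) from the column sums and H(X,Y) from the 16 cells in the same way gives H(Y) = 1.84115 bits and H(X,Y) = 3.48941 bits, so
I(X;Y) = 1.73589 + 1.84115 - 3.48941 = 0.0876 bits ✓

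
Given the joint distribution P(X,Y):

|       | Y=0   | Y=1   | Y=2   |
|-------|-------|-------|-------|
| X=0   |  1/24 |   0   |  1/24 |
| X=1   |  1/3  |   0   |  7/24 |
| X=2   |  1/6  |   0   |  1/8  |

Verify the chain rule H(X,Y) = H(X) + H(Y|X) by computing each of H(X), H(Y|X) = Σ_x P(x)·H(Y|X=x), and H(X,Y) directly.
H(X) = 1.2410 bits, H(Y|X) = 0.9937 bits, H(X,Y) = 2.2347 bits

Marginal of X (row sums):
  P(X=0) = 1/24 + 0 + 1/24 = 1/12
  P(X=1) = 1/3 + 0 + 7/24 = 5/8
  P(X=2) = 1/6 + 0 + 1/8 = 7/24
H(X) = -[(1/12)·log₂(1/12) + (5/8)·log₂(5/8) + (7/24)·log₂(7/24)]
  = 0.29875 + 0.42379 + 0.51847 = 1.2410 bits

H(Y|X) = Σ_x P(x)·H(Y|X=x):
  X=0: P(X=0) = 1/12, P(Y|X=0) = (1/2, 0, 1/2) → H(Y|X=0) = 1.00000
  X=1: P(X=1) = 5/8, P(Y|X=1) = (8/15, 0, 7/15) → H(Y|X=1) = 0.99679
  X=2: P(X=2) = 7/24, P(Y|X=2) = (4/7, 0, 3/7) → H(Y|X=2) = 0.98523
H(Y|X) = (1/12)·1.00000 + (5/8)·0.99679 + (7/24)·0.98523 = 0.9937 bits

H(X,Y) = -Σ_{x,y} P(x,y) log₂ P(x,y). Per-cell terms -P(x,y)·log₂P(x,y):
  X=0: 0.19104, 0.00000, 0.19104
  X=1: 0.52832, 0.00000, 0.51847
  X=2: 0.43083, 0.00000, 0.37500
  (cells with P = 0 contribute 0)
Sum of the 9 terms: H(X,Y) = 2.2347 bits

Chain rule check:
  H(X) + H(Y|X) = 1.2410 + 0.9937 = 2.2347 bits
  H(X,Y) = 2.2347 bits
✓ Chain rule verified.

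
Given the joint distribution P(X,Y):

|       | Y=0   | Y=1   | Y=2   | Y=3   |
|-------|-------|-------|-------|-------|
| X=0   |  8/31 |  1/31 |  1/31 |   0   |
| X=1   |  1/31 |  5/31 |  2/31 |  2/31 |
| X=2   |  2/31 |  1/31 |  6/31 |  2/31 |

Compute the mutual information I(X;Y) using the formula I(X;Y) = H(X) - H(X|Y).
0.4507 bits

I(X;Y) = H(X) - H(X|Y)

Marginal of X (row sums):
  P(X=0) = 8/31 + 1/31 + 1/31 + 0 = 10/31
  P(X=1) = 1/31 + 5/31 + 2/31 + 2/31 = 10/31
  P(X=2) = 2/31 + 1/31 + 6/31 + 2/31 = 11/31
H(X) = -[(10/31)·log₂(10/31) + (10/31)·log₂(10/31) + (11/31)·log₂(11/31)]
  = 0.52654 + 0.52654 + 0.53040 = 1.58348 bits

Marginal of Y (column sums):
  P(Y=0) = 8/31 + 1/31 + 2/31 = 11/31
  P(Y=1) = 1/31 + 5/31 + 1/31 = 7/31
  P(Y=2) = 1/31 + 2/31 + 6/31 = 9/31
  P(Y=3) = 0 + 2/31 + 2/31 = 4/31
H(X|Y) = Σ_y P(y)·H(X|Y=y):
  Y=0: P(Y=0) = 11/31, P(X|Y=0) = (8/11, 1/11, 2/11) → H(X|Y=0) = 1.09580
  Y=1: P(Y=1) = 7/31, P(X|Y=1) = (1/7, 5/7, 1/7) → H(X|Y=1) = 1.14883
  Y=2: P(Y=2) = 9/31, P(X|Y=2) = (1/9, 2/9, 2/3) → H(X|Y=2) = 1.22439
  Y=3: P(Y=3) = 4/31, P(X|Y=3) = (0, 1/2, 1/2) → H(X|Y=3) = 1.00000
H(X|Y) = (11/31)·1.09580 + (7/31)·1.14883 + (9/31)·1.22439 + (4/31)·1.00000 = 1.13275 bits

I(X;Y) = H(X) - H(X|Y) = 1.58348 - 1.13275 = 0.4507 bits

Cross-check via I(X;Y) = H(X) + H(Y) - H(X,Y): computing H(Y) from the column sums and H(X,Y) from the 12 cells in the same way gives H(Y) = 1.91437 bits and H(X,Y) = 3.04712 bits, so
I(X;Y) = 1.58348 + 1.91437 - 3.04712 = 0.4507 bits ✓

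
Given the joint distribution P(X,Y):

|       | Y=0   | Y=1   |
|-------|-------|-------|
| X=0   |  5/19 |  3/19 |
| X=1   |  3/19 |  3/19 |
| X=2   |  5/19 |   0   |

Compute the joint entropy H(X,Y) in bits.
2.2751 bits

H(X,Y) = -Σ_{x,y} P(x,y) log₂ P(x,y). Per-cell terms -P(x,y)·log₂P(x,y):
  X=0: 0.5068, 0.4205
  X=1: 0.4205, 0.4205
  X=2: 0.5068, 0.0000
  (cells with P = 0 contribute 0)
Sum of the 6 terms: H(X,Y) = 2.2751 bits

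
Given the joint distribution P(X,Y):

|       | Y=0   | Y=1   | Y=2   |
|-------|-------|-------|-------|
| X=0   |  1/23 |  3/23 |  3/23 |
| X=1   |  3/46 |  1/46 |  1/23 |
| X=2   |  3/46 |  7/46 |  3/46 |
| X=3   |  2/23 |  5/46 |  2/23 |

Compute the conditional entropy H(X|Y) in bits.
1.8650 bits

H(X|Y) = H(X,Y) - H(Y)

H(X,Y) = -Σ_{x,y} P(x,y) log₂ P(x,y). Per-cell terms -P(x,y)·log₂P(x,y):
  X=0: 0.19668, 0.38330, 0.38330
  X=1: 0.25687, 0.12008, 0.19668
  X=2: 0.25687, 0.41334, 0.25687
  X=3: 0.30640, 0.34800, 0.30640
Sum of the 12 terms: H(X,Y) = 3.4248 bits

Marginal of Y (column sums):
  P(Y=0) = 1/23 + 3/46 + 3/46 + 2/23 = 6/23
  P(Y=1) = 3/23 + 1/46 + 7/46 + 5/46 = 19/46
  P(Y=2) = 3/23 + 1/23 + 3/46 + 2/23 = 15/46
H(Y) = -[(6/23)·log₂(6/23) + (19/46)·log₂(19/46) + (15/46)·log₂(15/46)]
  = 0.50572 + 0.52689 + 0.52718 = 1.5598 bits

H(X|Y) = H(X,Y) - H(Y) = 3.4248 - 1.5598 = 1.8650 bits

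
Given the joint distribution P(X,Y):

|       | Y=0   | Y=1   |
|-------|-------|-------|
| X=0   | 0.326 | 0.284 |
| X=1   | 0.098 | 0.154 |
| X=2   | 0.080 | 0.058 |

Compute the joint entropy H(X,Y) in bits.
2.3167 bits

H(X,Y) = -Σ_{x,y} P(x,y) log₂ P(x,y). Per-cell terms -P(x,y)·log₂P(x,y):
  X=0: 0.52716, 0.51575
  X=1: 0.32841, 0.41565
  X=2: 0.29151, 0.23825
Sum of the 6 terms: H(X,Y) = 2.3167 bits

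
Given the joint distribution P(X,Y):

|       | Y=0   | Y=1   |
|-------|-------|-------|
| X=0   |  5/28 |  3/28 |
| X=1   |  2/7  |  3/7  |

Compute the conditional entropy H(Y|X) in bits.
0.9662 bits

H(Y|X) = H(X,Y) - H(X)

H(X,Y) = -Σ_{x,y} P(x,y) log₂ P(x,y). Per-cell terms -P(x,y)·log₂P(x,y):
  X=0: 0.443826, 0.345256
  X=1: 0.516387, 0.523882
Sum of the 4 terms: H(X,Y) = 1.82935 bits

Marginal of X (row sums):
  P(X=0) = 5/28 + 3/28 = 2/7
  P(X=1) = 2/7 + 3/7 = 5/7
H(X) = -[(2/7)·log₂(2/7) + (5/7)·log₂(5/7)]
  = 0.516387 + 0.346733 = 0.86312 bits

H(Y|X) = H(X,Y) - H(X) = 1.82935 - 0.86312 = 0.9662 bits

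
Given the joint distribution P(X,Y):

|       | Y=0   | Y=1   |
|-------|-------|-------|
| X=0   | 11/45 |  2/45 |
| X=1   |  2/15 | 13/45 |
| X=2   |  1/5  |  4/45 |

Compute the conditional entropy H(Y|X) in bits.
0.8161 bits

H(Y|X) = H(X,Y) - H(X)

H(X,Y) = -Σ_{x,y} P(x,y) log₂ P(x,y). Per-cell terms -P(x,y)·log₂P(x,y):
  X=0: 0.496814, 0.199638
  X=1: 0.387585, 0.517519
  X=2: 0.464386, 0.310387
Sum of the 6 terms: H(X,Y) = 2.37633 bits

Marginal of X (row sums):
  P(X=0) = 11/45 + 2/45 = 13/45
  P(X=1) = 2/15 + 13/45 = 19/45
  P(X=2) = 1/5 + 4/45 = 13/45
H(X) = -[(13/45)·log₂(13/45) + (19/45)·log₂(19/45) + (13/45)·log₂(13/45)]
  = 0.517519 + 0.525213 + 0.517519 = 1.56025 bits

H(Y|X) = H(X,Y) - H(X) = 2.37633 - 1.56025 = 0.8161 bits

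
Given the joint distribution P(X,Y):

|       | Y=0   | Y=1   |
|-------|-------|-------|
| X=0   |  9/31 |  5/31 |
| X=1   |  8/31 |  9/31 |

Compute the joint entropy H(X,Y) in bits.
1.9649 bits

H(X,Y) = -Σ_{x,y} P(x,y) log₂ P(x,y). Per-cell terms -P(x,y)·log₂P(x,y):
  X=0: 0.5180, 0.4246
  X=1: 0.5043, 0.5180
Sum of the 4 terms: H(X,Y) = 1.9649 bits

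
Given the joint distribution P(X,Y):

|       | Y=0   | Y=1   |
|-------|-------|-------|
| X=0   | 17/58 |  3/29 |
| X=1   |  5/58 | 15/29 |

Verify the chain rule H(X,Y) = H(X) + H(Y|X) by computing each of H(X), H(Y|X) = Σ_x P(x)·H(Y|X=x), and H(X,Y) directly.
H(X) = 0.9689 bits, H(Y|X) = 0.6854 bits, H(X,Y) = 1.6543 bits

Marginal of X (row sums):
  P(X=0) = 17/58 + 3/29 = 23/58
  P(X=1) = 5/58 + 15/29 = 35/58
H(X) = -[(23/58)·log₂(23/58) + (35/58)·log₂(35/58)]
  = 0.52917 + 0.43973 = 0.9689 bits

H(Y|X) = Σ_x P(x)·H(Y|X=x):
  X=0: P(X=0) = 23/58, P(Y|X=0) = (17/23, 6/23) → H(Y|X=0) = 0.82806
  X=1: P(X=1) = 35/58, P(Y|X=1) = (1/7, 6/7) → H(Y|X=1) = 0.59167
H(Y|X) = (23/58)·0.82806 + (35/58)·0.59167 = 0.6854 bits

H(X,Y) = -Σ_{x,y} P(x,y) log₂ P(x,y). Per-cell terms -P(x,y)·log₂P(x,y):
  X=0: 0.51894, 0.33859
  X=1: 0.30483, 0.49194
Sum of the 4 terms: H(X,Y) = 1.6543 bits

Chain rule check:
  H(X) + H(Y|X) = 0.9689 + 0.6854 = 1.6543 bits
  H(X,Y) = 1.6543 bits
✓ Chain rule verified.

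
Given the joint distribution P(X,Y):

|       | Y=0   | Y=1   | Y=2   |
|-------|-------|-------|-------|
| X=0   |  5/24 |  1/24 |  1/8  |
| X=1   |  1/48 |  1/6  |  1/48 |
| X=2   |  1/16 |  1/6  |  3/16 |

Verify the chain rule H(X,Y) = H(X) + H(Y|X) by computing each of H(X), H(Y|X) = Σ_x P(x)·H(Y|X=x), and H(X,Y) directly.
H(X) = 1.5284 bits, H(Y|X) = 1.3063 bits, H(X,Y) = 2.8347 bits

Marginal of X (row sums):
  P(X=0) = 5/24 + 1/24 + 1/8 = 3/8
  P(X=1) = 1/48 + 1/6 + 1/48 = 5/24
  P(X=2) = 1/16 + 1/6 + 3/16 = 5/12
H(X) = -[(3/8)·log₂(3/8) + (5/24)·log₂(5/24) + (5/12)·log₂(5/12)]
  = 0.5306 + 0.4715 + 0.5263 = 1.5284 bits

H(Y|X) = Σ_x P(x)·H(Y|X=x):
  X=0: P(X=0) = 3/8, P(Y|X=0) = (5/9, 1/9, 1/3) → H(Y|X=0) = 1.3516
  X=1: P(X=1) = 5/24, P(Y|X=1) = (1/10, 4/5, 1/10) → H(Y|X=1) = 0.9219
  X=2: P(X=2) = 5/12, P(Y|X=2) = (3/20, 2/5, 9/20) → H(Y|X=2) = 1.4577
H(Y|X) = (3/8)·1.3516 + (5/24)·0.9219 + (5/12)·1.4577 = 1.3063 bits

H(X,Y) = -Σ_{x,y} P(x,y) log₂ P(x,y). Per-cell terms -P(x,y)·log₂P(x,y):
  X=0: 0.4715, 0.1910, 0.3750
  X=1: 0.1164, 0.4308, 0.1164
  X=2: 0.2500, 0.4308, 0.4528
Sum of the 9 terms: H(X,Y) = 2.8347 bits

Chain rule check:
  H(X) + H(Y|X) = 1.5284 + 1.3063 = 2.8347 bits
  H(X,Y) = 2.8347 bits
✓ Chain rule verified.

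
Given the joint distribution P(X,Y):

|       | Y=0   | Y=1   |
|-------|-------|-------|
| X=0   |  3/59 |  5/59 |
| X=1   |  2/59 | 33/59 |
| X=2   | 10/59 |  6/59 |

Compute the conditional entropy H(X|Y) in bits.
1.1061 bits

H(X|Y) = H(X,Y) - H(Y)

H(X,Y) = -Σ_{x,y} P(x,y) log₂ P(x,y). Per-cell terms -P(x,y)·log₂P(x,y):
  X=0: 0.21853, 0.30176
  X=1: 0.16551, 0.46885
  X=2: 0.43402, 0.33536
Sum of the 6 terms: H(X,Y) = 1.9240 bits

Marginal of Y (column sums):
  P(Y=0) = 3/59 + 2/59 + 10/59 = 15/59
  P(Y=1) = 5/59 + 33/59 + 6/59 = 44/59
H(Y) = -[(15/59)·log₂(15/59) + (44/59)·log₂(44/59)]
  = 0.50231 + 0.31562 = 0.8179 bits

H(X|Y) = H(X,Y) - H(Y) = 1.9240 - 0.8179 = 1.1061 bits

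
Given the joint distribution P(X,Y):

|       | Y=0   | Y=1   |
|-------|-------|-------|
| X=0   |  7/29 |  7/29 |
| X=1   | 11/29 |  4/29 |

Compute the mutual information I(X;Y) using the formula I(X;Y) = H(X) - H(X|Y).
0.0420 bits

I(X;Y) = H(X) - H(X|Y)

Marginal of X (row sums):
  P(X=0) = 7/29 + 7/29 = 14/29
  P(X=1) = 11/29 + 4/29 = 15/29
H(X) = -[(14/29)·log₂(14/29) + (15/29)·log₂(15/29)]
  = 0.5071988 + 0.4919433 = 0.9991421 bits

Marginal of Y (column sums):
  P(Y=0) = 7/29 + 11/29 = 18/29
  P(Y=1) = 7/29 + 4/29 = 11/29
H(X|Y) = Σ_y P(y)·H(X|Y=y):
  Y=0: P(Y=0) = 18/29, P(X|Y=0) = (7/18, 11/18) → H(X|Y=0) = 0.9640788
  Y=1: P(Y=1) = 11/29, P(X|Y=1) = (7/11, 4/11) → H(X|Y=1) = 0.9456603
H(X|Y) = (18/29)·0.9640788 + (11/29)·0.9456603 = 0.9570925 bits

I(X;Y) = H(X) - H(X|Y) = 0.9991421 - 0.9570925 = 0.0420 bits

Cross-check via I(X;Y) = H(X) + H(Y) - H(X,Y): computing H(Y) from the column sums and H(X,Y) from the 4 cells in the same way gives H(Y) = 0.9575535 bits and H(X,Y) = 1.9146459 bits, so
I(X;Y) = 0.9991421 + 0.9575535 - 1.9146459 = 0.0420 bits ✓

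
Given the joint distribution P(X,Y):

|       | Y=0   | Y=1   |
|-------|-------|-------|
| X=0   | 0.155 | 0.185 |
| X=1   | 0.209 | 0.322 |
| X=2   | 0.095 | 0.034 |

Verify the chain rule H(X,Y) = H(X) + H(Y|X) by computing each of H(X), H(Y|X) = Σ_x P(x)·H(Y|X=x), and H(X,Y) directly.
H(X) = 1.3952 bits, H(Y|X) = 0.9589 bits, H(X,Y) = 2.3542 bits

Marginal of X (row sums):
  P(X=0) = 0.155 + 0.185 = 0.340
  P(X=1) = 0.209 + 0.322 = 0.531
  P(X=2) = 0.095 + 0.034 = 0.129
H(X) = -[0.340·log₂(0.340) + 0.531·log₂(0.531) + 0.129·log₂(0.129)]
  = 0.52917 + 0.48492 + 0.38114 = 1.3952 bits

H(Y|X) = Σ_x P(x)·H(Y|X=x):
  X=0: P(X=0) = 0.340, P(Y|X=0) = (31/68, 37/68) → H(Y|X=0) = 0.99438
  X=1: P(X=1) = 0.531, P(Y|X=1) = (209/531, 322/531) → H(Y|X=1) = 0.96708
  X=2: P(X=2) = 0.129, P(Y|X=2) = (95/129, 34/129) → H(Y|X=2) = 0.83208
H(Y|X) = 0.340·0.99438 + 0.531·0.96708 + 0.129·0.83208 = 0.9589 bits

H(X,Y) = -Σ_{x,y} P(x,y) log₂ P(x,y). Per-cell terms -P(x,y)·log₂P(x,y):
  X=0: 0.41690, 0.45036
  X=1: 0.47201, 0.52643
  X=2: 0.32261, 0.16586
Sum of the 6 terms: H(X,Y) = 2.3542 bits

Chain rule check:
  H(X) + H(Y|X) = 1.3952 + 0.9589 = 2.3541 bits
  H(X,Y) = 2.3542 bits
✓ Chain rule verified (Δ = 0.0001 is 4-dp rounding noise: each of the three values was rounded independently).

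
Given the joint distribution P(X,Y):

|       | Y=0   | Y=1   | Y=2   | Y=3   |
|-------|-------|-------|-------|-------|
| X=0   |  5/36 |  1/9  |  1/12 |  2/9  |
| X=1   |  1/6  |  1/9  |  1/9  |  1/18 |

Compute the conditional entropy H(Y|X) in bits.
1.9046 bits

H(Y|X) = H(X,Y) - H(X)

H(X,Y) = -Σ_{x,y} P(x,y) log₂ P(x,y). Per-cell terms -P(x,y)·log₂P(x,y):
  X=0: 0.39556, 0.35221, 0.29875, 0.48221
  X=1: 0.43083, 0.35221, 0.35221, 0.23166
Sum of the 8 terms: H(X,Y) = 2.89564 bits

Marginal of X (row sums):
  P(X=0) = 5/36 + 1/9 + 1/12 + 2/9 = 5/9
  P(X=1) = 1/6 + 1/9 + 1/9 + 1/18 = 4/9
H(X) = -[(5/9)·log₂(5/9) + (4/9)·log₂(4/9)]
  = 0.47111 + 0.51997 = 0.99108 bits

H(Y|X) = H(X,Y) - H(X) = 2.89564 - 0.99108 = 1.9046 bits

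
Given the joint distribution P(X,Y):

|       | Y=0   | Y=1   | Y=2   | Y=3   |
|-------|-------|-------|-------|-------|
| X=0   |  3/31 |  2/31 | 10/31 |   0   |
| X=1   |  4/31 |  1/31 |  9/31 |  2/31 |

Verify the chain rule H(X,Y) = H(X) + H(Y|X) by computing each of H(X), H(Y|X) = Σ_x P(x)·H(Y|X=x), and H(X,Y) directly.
H(X) = 0.9992 bits, H(Y|X) = 1.4226 bits, H(X,Y) = 2.4218 bits

Marginal of X (row sums):
  P(X=0) = 3/31 + 2/31 + 10/31 + 0 = 15/31
  P(X=1) = 4/31 + 1/31 + 9/31 + 2/31 = 16/31
H(X) = -[(15/31)·log₂(15/31) + (16/31)·log₂(16/31)]
  = 0.506761 + 0.492488 = 0.9992 bits

H(Y|X) = Σ_x P(x)·H(Y|X=x):
  X=0: P(X=0) = 15/31, P(Y|X=0) = (1/5, 2/15, 2/3, 0) → H(Y|X=0) = 1.241946
  X=1: P(X=1) = 16/31, P(Y|X=1) = (1/4, 1/16, 9/16, 1/8) → H(Y|X=1) = 1.591917
H(Y|X) = (15/31)·1.241946 + (16/31)·1.591917 = 1.4226 bits

H(X,Y) = -Σ_{x,y} P(x,y) log₂ P(x,y). Per-cell terms -P(x,y)·log₂P(x,y):
  X=0: 0.326055, 0.255109, 0.526538, 0.000000
  X=1: 0.381187, 0.159813, 0.518014, 0.255109
  (cells with P = 0 contribute 0)
Sum of the 8 terms: H(X,Y) = 2.4218 bits

Chain rule check:
  H(X) + H(Y|X) = 0.9992 + 1.4226 = 2.4218 bits
  H(X,Y) = 2.4218 bits
✓ Chain rule verified.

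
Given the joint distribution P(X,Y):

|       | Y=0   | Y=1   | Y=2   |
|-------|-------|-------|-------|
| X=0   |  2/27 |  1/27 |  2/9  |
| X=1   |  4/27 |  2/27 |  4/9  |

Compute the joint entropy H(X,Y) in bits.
2.1427 bits

H(X,Y) = -Σ_{x,y} P(x,y) log₂ P(x,y). Per-cell terms -P(x,y)·log₂P(x,y):
  X=0: 0.27814, 0.17611, 0.48221
  X=1: 0.40813, 0.27814, 0.51997
Sum of the 6 terms: H(X,Y) = 2.1427 bits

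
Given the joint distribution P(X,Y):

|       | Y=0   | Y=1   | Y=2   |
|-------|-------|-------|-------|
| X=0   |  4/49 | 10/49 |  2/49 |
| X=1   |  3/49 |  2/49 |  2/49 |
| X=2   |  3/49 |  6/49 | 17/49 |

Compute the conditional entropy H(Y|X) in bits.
1.3089 bits

H(Y|X) = H(X,Y) - H(X)

H(X,Y) = -Σ_{x,y} P(x,y) log₂ P(x,y). Per-cell terms -P(x,y)·log₂P(x,y):
  X=0: 0.295078, 0.467915, 0.188356
  X=1: 0.246719, 0.188356, 0.188356
  X=2: 0.246719, 0.370989, 0.529861
Sum of the 9 terms: H(X,Y) = 2.72235 bits

Marginal of X (row sums):
  P(X=0) = 4/49 + 10/49 + 2/49 = 16/49
  P(X=1) = 3/49 + 2/49 + 2/49 = 1/7
  P(X=2) = 3/49 + 6/49 + 17/49 = 26/49
H(X) = -[(16/49)·log₂(16/49) + (1/7)·log₂(1/7) + (26/49)·log₂(26/49)]
  = 0.527252 + 0.401051 + 0.485123 = 1.41343 bits

H(Y|X) = H(X,Y) - H(X) = 2.72235 - 1.41343 = 1.3089 bits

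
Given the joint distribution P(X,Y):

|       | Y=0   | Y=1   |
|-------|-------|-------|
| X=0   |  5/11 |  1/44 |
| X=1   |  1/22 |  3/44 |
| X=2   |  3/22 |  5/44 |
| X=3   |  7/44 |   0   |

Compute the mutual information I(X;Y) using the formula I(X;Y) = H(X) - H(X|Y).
0.2403 bits

I(X;Y) = H(X) - H(X|Y)

Marginal of X (row sums):
  P(X=0) = 5/11 + 1/44 = 21/44
  P(X=1) = 1/22 + 3/44 = 5/44
  P(X=2) = 3/22 + 5/44 = 1/4
  P(X=3) = 7/44 + 0 = 7/44
H(X) = -[(21/44)·log₂(21/44) + (5/44)·log₂(5/44) + (1/4)·log₂(1/4) + (7/44)·log₂(7/44)]
  = 0.509305 + 0.356534 + 0.500000 + 0.421921 = 1.78776 bits

Marginal of Y (column sums):
  P(Y=0) = 5/11 + 1/22 + 3/22 + 7/44 = 35/44
  P(Y=1) = 1/44 + 3/44 + 5/44 + 0 = 9/44
H(X|Y) = Σ_y P(y)·H(X|Y=y):
  Y=0: P(Y=0) = 35/44, P(X|Y=0) = (4/7, 2/35, 6/35, 1/5) → H(X|Y=0) = 1.597860
  Y=1: P(Y=1) = 9/44, P(X|Y=1) = (1/9, 1/3, 5/9, 0) → H(X|Y=1) = 1.351644
H(X|Y) = (35/44)·1.597860 + (9/44)·1.351644 = 1.54750 bits

I(X;Y) = H(X) - H(X|Y) = 1.78776 - 1.54750 = 0.2403 bits

Cross-check via I(X;Y) = H(X) + H(Y) - H(X,Y): computing H(Y) from the column sums and H(X,Y) from the 8 cells in the same way gives H(Y) = 0.73093 bits and H(X,Y) = 2.27842 bits, so
I(X;Y) = 1.78776 + 0.73093 - 2.27842 = 0.2403 bits ✓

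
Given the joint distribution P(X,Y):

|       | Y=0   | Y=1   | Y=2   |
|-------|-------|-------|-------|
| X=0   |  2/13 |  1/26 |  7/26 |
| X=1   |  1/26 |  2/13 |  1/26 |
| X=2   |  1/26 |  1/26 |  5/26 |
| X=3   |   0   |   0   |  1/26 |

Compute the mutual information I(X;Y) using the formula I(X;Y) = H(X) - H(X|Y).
0.2680 bits

I(X;Y) = H(X) - H(X|Y)

Marginal of X (row sums):
  P(X=0) = 2/13 + 1/26 + 7/26 = 6/13
  P(X=1) = 1/26 + 2/13 + 1/26 = 3/13
  P(X=2) = 1/26 + 1/26 + 5/26 = 7/26
  P(X=3) = 0 + 0 + 1/26 = 1/26
H(X) = -[(6/13)·log₂(6/13) + (3/13)·log₂(3/13) + (7/26)·log₂(7/26) + (1/26)·log₂(1/26)]
  = 0.514836 + 0.488187 + 0.509677 + 0.180786 = 1.693486 bits

Marginal of Y (column sums):
  P(Y=0) = 2/13 + 1/26 + 1/26 + 0 = 3/13
  P(Y=1) = 1/26 + 2/13 + 1/26 + 0 = 3/13
  P(Y=2) = 7/26 + 1/26 + 5/26 + 1/26 = 7/13
H(X|Y) = Σ_y P(y)·H(X|Y=y):
  Y=0: P(Y=0) = 3/13, P(X|Y=0) = (2/3, 1/6, 1/6, 0) → H(X|Y=0) = 1.251629
  Y=1: P(Y=1) = 3/13, P(X|Y=1) = (1/6, 2/3, 1/6, 0) → H(X|Y=1) = 1.251629
  Y=2: P(Y=2) = 7/13, P(X|Y=2) = (1/2, 1/14, 5/14, 1/14) → H(X|Y=2) = 1.574417
H(X|Y) = (3/13)·1.251629 + (3/13)·1.251629 + (7/13)·1.574417 = 1.425438 bits

I(X;Y) = H(X) - H(X|Y) = 1.693486 - 1.425438 = 0.2680 bits

Cross-check via I(X;Y) = H(X) + H(Y) - H(X,Y): computing H(Y) from the column sums and H(X,Y) from the 12 cells in the same way gives H(Y) = 1.457266 bits and H(X,Y) = 2.882704 bits, so
I(X;Y) = 1.693486 + 1.457266 - 2.882704 = 0.2680 bits ✓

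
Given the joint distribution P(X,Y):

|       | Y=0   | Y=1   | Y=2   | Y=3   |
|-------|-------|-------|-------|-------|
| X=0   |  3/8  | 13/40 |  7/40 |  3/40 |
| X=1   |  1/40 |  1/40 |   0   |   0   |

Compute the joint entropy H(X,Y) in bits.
2.0440 bits

H(X,Y) = -Σ_{x,y} P(x,y) log₂ P(x,y). Per-cell terms -P(x,y)·log₂P(x,y):
  X=0: 0.5306, 0.5270, 0.4401, 0.2803
  X=1: 0.1330, 0.1330, 0.0000, 0.0000
  (cells with P = 0 contribute 0)
Sum of the 8 terms: H(X,Y) = 2.0440 bits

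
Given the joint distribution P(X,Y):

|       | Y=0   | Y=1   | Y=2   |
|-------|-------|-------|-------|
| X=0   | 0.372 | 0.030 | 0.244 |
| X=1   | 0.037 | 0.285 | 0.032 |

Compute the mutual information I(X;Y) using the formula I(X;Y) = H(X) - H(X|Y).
0.4727 bits

I(X;Y) = H(X) - H(X|Y)

Marginal of X (row sums):
  P(X=0) = 0.372 + 0.030 + 0.244 = 0.646
  P(X=1) = 0.037 + 0.285 + 0.032 = 0.354
H(X) = -[0.646·log₂(0.646) + 0.354·log₂(0.354)]
  = 0.4072 + 0.5304 = 0.9376 bits

Marginal of Y (column sums):
  P(Y=0) = 0.372 + 0.037 = 0.409
  P(Y=1) = 0.030 + 0.285 = 0.315
  P(Y=2) = 0.244 + 0.032 = 0.276
H(X|Y) = Σ_y P(y)·H(X|Y=y):
  Y=0: P(Y=0) = 0.409, P(X|Y=0) = (372/409, 37/409) → H(X|Y=0) = 0.4380
  Y=1: P(Y=1) = 0.315, P(X|Y=1) = (2/21, 19/21) → H(X|Y=1) = 0.4537
  Y=2: P(Y=2) = 0.276, P(X|Y=2) = (61/69, 8/69) → H(X|Y=2) = 0.5176
H(X|Y) = 0.409·0.4380 + 0.315·0.4537 + 0.276·0.5176 = 0.4649 bits

I(X;Y) = H(X) - H(X|Y) = 0.9376 - 0.4649 = 0.4727 bits

Cross-check via I(X;Y) = H(X) + H(Y) - H(X,Y): computing H(Y) from the column sums and H(X,Y) from the 6 cells in the same way gives H(Y) = 1.5651 bits and H(X,Y) = 2.0300 bits, so
I(X;Y) = 0.9376 + 1.5651 - 2.0300 = 0.4727 bits ✓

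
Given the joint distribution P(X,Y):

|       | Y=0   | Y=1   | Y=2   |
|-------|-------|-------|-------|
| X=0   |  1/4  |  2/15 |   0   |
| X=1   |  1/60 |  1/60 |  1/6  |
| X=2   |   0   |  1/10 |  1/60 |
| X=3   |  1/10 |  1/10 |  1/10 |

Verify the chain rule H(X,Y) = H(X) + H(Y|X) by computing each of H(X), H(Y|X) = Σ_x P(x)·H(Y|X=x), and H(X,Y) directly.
H(X) = 1.8774 bits, H(Y|X) = 1.0652 bits, H(X,Y) = 2.9425 bits

Marginal of X (row sums):
  P(X=0) = 1/4 + 2/15 + 0 = 23/60
  P(X=1) = 1/60 + 1/60 + 1/6 = 1/5
  P(X=2) = 0 + 1/10 + 1/60 = 7/60
  P(X=3) = 1/10 + 1/10 + 1/10 = 3/10
H(X) = -[(23/60)·log₂(23/60) + (1/5)·log₂(1/5) + (7/60)·log₂(7/60) + (3/10)·log₂(3/10)]
  = 0.53028 + 0.46439 + 0.36161 + 0.52109 = 1.8774 bits

H(Y|X) = Σ_x P(x)·H(Y|X=x):
  X=0: P(X=0) = 23/60, P(Y|X=0) = (15/23, 8/23, 0) → H(Y|X=0) = 0.93211
  X=1: P(X=1) = 1/5, P(Y|X=1) = (1/12, 1/12, 5/6) → H(Y|X=1) = 0.81669
  X=2: P(X=2) = 7/60, P(Y|X=2) = (0, 6/7, 1/7) → H(Y|X=2) = 0.59167
  X=3: P(X=3) = 3/10, P(Y|X=3) = (1/3, 1/3, 1/3) → H(Y|X=3) = 1.58496
H(Y|X) = (23/60)·0.93211 + (1/5)·0.81669 + (7/60)·0.59167 + (3/10)·1.58496 = 1.0652 bits

H(X,Y) = -Σ_{x,y} P(x,y) log₂ P(x,y). Per-cell terms -P(x,y)·log₂P(x,y):
  X=0: 0.50000, 0.38759, 0.00000
  X=1: 0.09845, 0.09845, 0.43083
  X=2: 0.00000, 0.33219, 0.09845
  X=3: 0.33219, 0.33219, 0.33219
  (cells with P = 0 contribute 0)
Sum of the 12 terms: H(X,Y) = 2.9425 bits

Chain rule check:
  H(X) + H(Y|X) = 1.8774 + 1.0652 = 2.9426 bits
  H(X,Y) = 2.9425 bits
✓ Chain rule verified (Δ = 0.0001 is 4-dp rounding noise: each of the three values was rounded independently).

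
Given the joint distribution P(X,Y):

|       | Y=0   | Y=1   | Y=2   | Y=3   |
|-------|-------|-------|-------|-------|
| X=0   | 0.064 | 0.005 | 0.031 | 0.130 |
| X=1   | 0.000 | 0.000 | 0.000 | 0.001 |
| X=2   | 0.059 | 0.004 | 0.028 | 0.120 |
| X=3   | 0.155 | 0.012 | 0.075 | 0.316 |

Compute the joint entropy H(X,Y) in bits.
2.9232 bits

H(X,Y) = -Σ_{x,y} P(x,y) log₂ P(x,y). Per-cell terms -P(x,y)·log₂P(x,y):
  X=0: 0.25381, 0.03822, 0.15536, 0.38264
  X=1: 0.00000, 0.00000, 0.00000, 0.00997
  X=2: 0.24091, 0.03186, 0.14444, 0.36707
  X=3: 0.41690, 0.07657, 0.28027, 0.52519
  (cells with P = 0 contribute 0)
Sum of the 16 terms: H(X,Y) = 2.9232 bits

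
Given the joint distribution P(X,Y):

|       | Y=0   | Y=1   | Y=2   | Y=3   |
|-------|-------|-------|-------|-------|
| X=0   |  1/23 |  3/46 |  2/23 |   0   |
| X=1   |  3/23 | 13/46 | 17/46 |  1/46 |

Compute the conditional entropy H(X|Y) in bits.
0.7039 bits

H(X|Y) = H(X,Y) - H(Y)

H(X,Y) = -Σ_{x,y} P(x,y) log₂ P(x,y). Per-cell terms -P(x,y)·log₂P(x,y):
  X=0: 0.196677, 0.256865, 0.306397, 0.000000
  X=1: 0.383296, 0.515230, 0.530732, 0.120077
  (cells with P = 0 contribute 0)
Sum of the 8 terms: H(X,Y) = 2.30927 bits

Marginal of Y (column sums):
  P(Y=0) = 1/23 + 3/23 = 4/23
  P(Y=1) = 3/46 + 13/46 = 8/23
  P(Y=2) = 2/23 + 17/46 = 21/46
  P(Y=3) = 0 + 1/46 = 1/46
H(Y) = -[(4/23)·log₂(4/23) + (8/23)·log₂(8/23) + (21/46)·log₂(21/46) + (1/46)·log₂(1/46)]
  = 0.438880 + 0.529935 + 0.516438 + 0.120077 = 1.60533 bits

H(X|Y) = H(X,Y) - H(Y) = 2.30927 - 1.60533 = 0.7039 bits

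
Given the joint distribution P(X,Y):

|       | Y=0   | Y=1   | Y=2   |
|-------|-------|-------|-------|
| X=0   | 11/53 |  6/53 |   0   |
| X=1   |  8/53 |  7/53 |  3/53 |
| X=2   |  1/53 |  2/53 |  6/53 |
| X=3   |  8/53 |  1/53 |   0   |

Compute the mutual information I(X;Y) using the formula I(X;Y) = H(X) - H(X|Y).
0.3457 bits

I(X;Y) = H(X) - H(X|Y)

Marginal of X (row sums):
  P(X=0) = 11/53 + 6/53 + 0 = 17/53
  P(X=1) = 8/53 + 7/53 + 3/53 = 18/53
  P(X=2) = 1/53 + 2/53 + 6/53 = 9/53
  P(X=3) = 8/53 + 1/53 + 0 = 9/53
H(X) = -[(17/53)·log₂(17/53) + (18/53)·log₂(18/53) + (9/53)·log₂(9/53) + (9/53)·log₂(9/53)]
  = 0.52618 + 0.52913 + 0.43438 + 0.43438 = 1.92407 bits

Marginal of Y (column sums):
  P(Y=0) = 11/53 + 8/53 + 1/53 + 8/53 = 28/53
  P(Y=1) = 6/53 + 7/53 + 2/53 + 1/53 = 16/53
  P(Y=2) = 0 + 3/53 + 6/53 + 0 = 9/53
H(X|Y) = Σ_y P(y)·H(X|Y=y):
  Y=0: P(Y=0) = 28/53, P(X|Y=0) = (11/28, 2/7, 1/28, 2/7) → H(X|Y=0) = 1.73401
  Y=1: P(Y=1) = 16/53, P(X|Y=1) = (3/8, 7/16, 1/8, 1/16) → H(X|Y=1) = 1.67742
  Y=2: P(Y=2) = 9/53, P(X|Y=2) = (0, 1/3, 2/3, 0) → H(X|Y=2) = 0.91830
H(X|Y) = (28/53)·1.73401 + (16/53)·1.67742 + (9/53)·0.91830 = 1.57841 bits

I(X;Y) = H(X) - H(X|Y) = 1.92407 - 1.57841 = 0.3457 bits

Cross-check via I(X;Y) = H(X) + H(Y) - H(X,Y): computing H(Y) from the column sums and H(X,Y) from the 12 cells in the same way gives H(Y) = 1.44235 bits and H(X,Y) = 3.02076 bits, so
I(X;Y) = 1.92407 + 1.44235 - 3.02076 = 0.3457 bits ✓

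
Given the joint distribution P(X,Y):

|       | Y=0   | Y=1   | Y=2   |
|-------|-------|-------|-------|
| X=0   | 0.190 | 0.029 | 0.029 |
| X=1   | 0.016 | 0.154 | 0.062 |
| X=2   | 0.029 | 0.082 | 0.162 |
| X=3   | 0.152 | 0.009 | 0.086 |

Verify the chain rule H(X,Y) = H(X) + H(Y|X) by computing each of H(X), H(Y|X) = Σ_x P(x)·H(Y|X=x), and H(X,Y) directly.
H(X) = 1.9975 bits, H(Y|X) = 1.1619 bits, H(X,Y) = 3.1594 bits

Marginal of X (row sums):
  P(X=0) = 0.190 + 0.029 + 0.029 = 0.248
  P(X=1) = 0.016 + 0.154 + 0.062 = 0.232
  P(X=2) = 0.029 + 0.082 + 0.162 = 0.273
  P(X=3) = 0.152 + 0.009 + 0.086 = 0.247
H(X) = -[0.248·log₂(0.248) + 0.232·log₂(0.232) + 0.273·log₂(0.273) + 0.247·log₂(0.247)]
  = 0.49887 + 0.48901 + 0.51134 + 0.49830 = 1.9975 bits

H(Y|X) = Σ_x P(x)·H(Y|X=x):
  X=0: P(X=0) = 0.248, P(Y|X=0) = (95/124, 29/248, 29/248) → H(Y|X=0) = 1.01857
  X=1: P(X=1) = 0.232, P(Y|X=1) = (2/29, 77/116, 31/116) → H(Y|X=1) = 1.16727
  X=2: P(X=2) = 0.273, P(Y|X=2) = (29/273, 82/273, 54/91) → H(Y|X=2) = 1.31160
  X=3: P(X=3) = 0.247, P(Y|X=3) = (8/13, 9/247, 86/247) → H(Y|X=3) = 1.13512
H(Y|X) = 0.248·1.01857 + 0.232·1.16727 + 0.273·1.31160 + 0.247·1.13512 = 1.1619 bits

H(X,Y) = -Σ_{x,y} P(x,y) log₂ P(x,y). Per-cell terms -P(x,y)·log₂P(x,y):
  X=0: 0.45523, 0.14813, 0.14813
  X=1: 0.09545, 0.41565, 0.24872
  X=2: 0.14813, 0.29588, 0.42540
  X=3: 0.41311, 0.06116, 0.30440
Sum of the 12 terms: H(X,Y) = 3.1594 bits

Chain rule check:
  H(X) + H(Y|X) = 1.9975 + 1.1619 = 3.1594 bits
  H(X,Y) = 3.1594 bits
✓ Chain rule verified.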